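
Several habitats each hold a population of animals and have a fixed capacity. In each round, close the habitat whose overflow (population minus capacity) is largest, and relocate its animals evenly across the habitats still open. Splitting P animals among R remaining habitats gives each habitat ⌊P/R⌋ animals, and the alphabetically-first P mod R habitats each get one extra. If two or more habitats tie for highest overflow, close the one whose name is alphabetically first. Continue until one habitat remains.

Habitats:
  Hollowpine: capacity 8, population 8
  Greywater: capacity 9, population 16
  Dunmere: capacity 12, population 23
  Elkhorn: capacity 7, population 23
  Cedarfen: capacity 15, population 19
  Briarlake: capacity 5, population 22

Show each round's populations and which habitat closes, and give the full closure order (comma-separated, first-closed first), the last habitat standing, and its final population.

Closure order: Briarlake, Elkhorn, Dunmere, Greywater, Cedarfen
Last habitat: Hollowpine with 111 animals

Round 1: Briarlake=22 Cedarfen=19 Dunmere=23 Elkhorn=23 Greywater=16 Hollowpine=8 → close Briarlake (overflow 17)
  22÷5 = 4 each, +1 to first 2
Round 2: Cedarfen=24 Dunmere=28 Elkhorn=27 Greywater=20 Hollowpine=12 → close Elkhorn (overflow 20)
  27÷4 = 6 each, +1 to first 3
Round 3: Cedarfen=31 Dunmere=35 Greywater=27 Hollowpine=18 → close Dunmere (overflow 23)
  35÷3 = 11 each, +1 to first 2
Round 4: Cedarfen=43 Greywater=39 Hollowpine=29 → close Greywater (overflow 30)
  39÷2 = 19 each, +1 to first 1
Round 5: Cedarfen=63 Hollowpine=48 → close Cedarfen (overflow 48)
  63÷1 = 63 each, +1 to first 0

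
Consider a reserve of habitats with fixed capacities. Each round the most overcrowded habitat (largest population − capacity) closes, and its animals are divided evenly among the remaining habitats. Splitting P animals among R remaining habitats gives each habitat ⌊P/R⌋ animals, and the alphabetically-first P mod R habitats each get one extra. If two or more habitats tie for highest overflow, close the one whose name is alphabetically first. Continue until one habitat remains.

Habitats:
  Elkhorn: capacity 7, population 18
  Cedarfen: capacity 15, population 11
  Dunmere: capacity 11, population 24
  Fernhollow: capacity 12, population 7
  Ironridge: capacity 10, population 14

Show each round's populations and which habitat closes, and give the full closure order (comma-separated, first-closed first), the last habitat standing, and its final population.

Closure order: Dunmere, Elkhorn, Ironridge, Cedarfen
Last habitat: Fernhollow with 74 animals

Round 1: Cedarfen=11 Dunmere=24 Elkhorn=18 Fernhollow=7 Ironridge=14 → close Dunmere (overflow 13)
  24÷4 = 6 each, +1 to first 0
Round 2: Cedarfen=17 Elkhorn=24 Fernhollow=13 Ironridge=20 → close Elkhorn (overflow 17)
  24÷3 = 8 each, +1 to first 0
Round 3: Cedarfen=25 Fernhollow=21 Ironridge=28 → close Ironridge (overflow 18)
  28÷2 = 14 each, +1 to first 0
Round 4: Cedarfen=39 Fernhollow=35 → close Cedarfen (overflow 24)
  39÷1 = 39 each, +1 to first 0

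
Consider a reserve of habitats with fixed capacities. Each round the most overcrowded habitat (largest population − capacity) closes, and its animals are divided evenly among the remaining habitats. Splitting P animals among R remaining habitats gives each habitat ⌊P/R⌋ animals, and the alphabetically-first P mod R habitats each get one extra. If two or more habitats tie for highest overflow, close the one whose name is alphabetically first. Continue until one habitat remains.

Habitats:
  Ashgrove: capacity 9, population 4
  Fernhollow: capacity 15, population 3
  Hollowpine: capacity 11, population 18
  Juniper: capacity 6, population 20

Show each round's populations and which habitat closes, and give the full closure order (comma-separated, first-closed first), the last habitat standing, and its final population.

Closure order: Juniper, Hollowpine, Ashgrove
Last habitat: Fernhollow with 45 animals

Round 1: Ashgrove=4 Fernhollow=3 Hollowpine=18 Juniper=20 → close Juniper (overflow 14)
  20÷3 = 6 each, +1 to first 2
Round 2: Ashgrove=11 Fernhollow=10 Hollowpine=24 → close Hollowpine (overflow 13)
  24÷2 = 12 each, +1 to first 0
Round 3: Ashgrove=23 Fernhollow=22 → close Ashgrove (overflow 14)
  23÷1 = 23 each, +1 to first 0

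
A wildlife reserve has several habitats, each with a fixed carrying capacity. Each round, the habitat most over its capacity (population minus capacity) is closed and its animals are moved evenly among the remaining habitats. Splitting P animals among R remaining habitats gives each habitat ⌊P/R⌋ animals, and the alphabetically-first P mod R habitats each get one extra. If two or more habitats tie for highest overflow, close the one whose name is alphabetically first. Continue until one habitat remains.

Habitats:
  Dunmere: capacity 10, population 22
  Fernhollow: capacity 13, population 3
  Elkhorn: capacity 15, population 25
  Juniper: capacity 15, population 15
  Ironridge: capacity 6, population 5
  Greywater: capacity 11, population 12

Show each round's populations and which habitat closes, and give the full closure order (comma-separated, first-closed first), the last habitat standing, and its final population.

Round 1: Dunmere=22 Elkhorn=25 Fernhollow=3 Greywater=12 Ironridge=5 Juniper=15 → close Dunmere (overflow 12)
  22÷5 = 4 each, +1 to first 2
Round 2: Elkhorn=30 Fernhollow=8 Greywater=16 Ironridge=9 Juniper=19 → close Elkhorn (overflow 15)
  30÷4 = 7 each, +1 to first 2
Round 3: Fernhollow=16 Greywater=24 Ironridge=16 Juniper=26 → close Greywater (overflow 13)
  24÷3 = 8 each, +1 to first 0
Round 4: Fernhollow=24 Ironridge=24 Juniper=34 → close Juniper (overflow 19)
  34÷2 = 17 each, +1 to first 0
Round 5: Fernhollow=41 Ironridge=41 → close Ironridge (overflow 35)
  41÷1 = 41 each, +1 to first 0

Closure order: Dunmere, Elkhorn, Greywater, Juniper, Ironridge
Last habitat: Fernhollow with 82 animals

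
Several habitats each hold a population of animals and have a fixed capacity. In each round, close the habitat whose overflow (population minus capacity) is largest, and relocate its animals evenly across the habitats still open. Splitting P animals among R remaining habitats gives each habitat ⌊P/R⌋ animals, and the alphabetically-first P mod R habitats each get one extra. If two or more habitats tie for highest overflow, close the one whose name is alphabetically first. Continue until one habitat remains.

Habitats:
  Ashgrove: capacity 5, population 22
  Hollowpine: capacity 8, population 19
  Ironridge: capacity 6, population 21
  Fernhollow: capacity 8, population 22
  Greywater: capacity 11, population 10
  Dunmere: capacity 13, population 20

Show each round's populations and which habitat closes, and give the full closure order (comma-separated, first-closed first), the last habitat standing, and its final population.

Closure order: Ashgrove, Fernhollow, Ironridge, Hollowpine, Dunmere
Last habitat: Greywater with 114 animals

Round 1: Ashgrove=22 Dunmere=20 Fernhollow=22 Greywater=10 Hollowpine=19 Ironridge=21 → close Ashgrove (overflow 17)
  22÷5 = 4 each, +1 to first 2
Round 2: Dunmere=25 Fernhollow=27 Greywater=14 Hollowpine=23 Ironridge=25 → close Fernhollow (overflow 19)
  27÷4 = 6 each, +1 to first 3
Round 3: Dunmere=32 Greywater=21 Hollowpine=30 Ironridge=31 → close Ironridge (overflow 25)
  31÷3 = 10 each, +1 to first 1
Round 4: Dunmere=43 Greywater=31 Hollowpine=40 → close Hollowpine (overflow 32)
  40÷2 = 20 each, +1 to first 0
Round 5: Dunmere=63 Greywater=51 → close Dunmere (overflow 50)
  63÷1 = 63 each, +1 to first 0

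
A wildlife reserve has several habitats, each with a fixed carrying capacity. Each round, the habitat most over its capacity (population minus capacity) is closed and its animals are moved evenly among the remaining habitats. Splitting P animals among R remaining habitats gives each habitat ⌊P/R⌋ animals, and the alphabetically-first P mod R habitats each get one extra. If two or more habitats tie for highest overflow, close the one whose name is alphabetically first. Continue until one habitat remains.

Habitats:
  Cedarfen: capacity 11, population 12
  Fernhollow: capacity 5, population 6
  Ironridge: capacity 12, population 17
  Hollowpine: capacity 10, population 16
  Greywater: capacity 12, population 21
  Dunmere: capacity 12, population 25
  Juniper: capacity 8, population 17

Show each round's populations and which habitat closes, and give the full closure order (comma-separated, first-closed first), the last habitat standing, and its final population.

Round 1: Cedarfen=12 Dunmere=25 Fernhollow=6 Greywater=21 Hollowpine=16 Ironridge=17 Juniper=17 → close Dunmere (overflow 13)
  25÷6 = 4 each, +1 to first 1
Round 2: Cedarfen=17 Fernhollow=10 Greywater=25 Hollowpine=20 Ironridge=21 Juniper=21 → close Greywater (overflow 13)
  25÷5 = 5 each, +1 to first 0
Round 3: Cedarfen=22 Fernhollow=15 Hollowpine=25 Ironridge=26 Juniper=26 → close Juniper (overflow 18)
  26÷4 = 6 each, +1 to first 2
Round 4: Cedarfen=29 Fernhollow=22 Hollowpine=31 Ironridge=32 → close Hollowpine (overflow 21)
  31÷3 = 10 each, +1 to first 1
Round 5: Cedarfen=40 Fernhollow=32 Ironridge=42 → close Ironridge (overflow 30)
  42÷2 = 21 each, +1 to first 0
Round 6: Cedarfen=61 Fernhollow=53 → close Cedarfen (overflow 50)
  61÷1 = 61 each, +1 to first 0

Closure order: Dunmere, Greywater, Juniper, Hollowpine, Ironridge, Cedarfen
Last habitat: Fernhollow with 114 animals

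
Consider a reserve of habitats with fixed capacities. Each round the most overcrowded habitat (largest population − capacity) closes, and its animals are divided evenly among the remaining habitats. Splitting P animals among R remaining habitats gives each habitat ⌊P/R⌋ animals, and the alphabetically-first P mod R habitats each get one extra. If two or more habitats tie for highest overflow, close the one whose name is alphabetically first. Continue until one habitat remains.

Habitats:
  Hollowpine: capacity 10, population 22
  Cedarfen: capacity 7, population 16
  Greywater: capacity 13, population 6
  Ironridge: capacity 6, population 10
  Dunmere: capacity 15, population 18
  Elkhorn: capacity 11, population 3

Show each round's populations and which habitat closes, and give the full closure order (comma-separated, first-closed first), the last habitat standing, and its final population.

Closure order: Hollowpine, Cedarfen, Dunmere, Ironridge, Greywater
Last habitat: Elkhorn with 75 animals

Round 1: Cedarfen=16 Dunmere=18 Elkhorn=3 Greywater=6 Hollowpine=22 Ironridge=10 → close Hollowpine (overflow 12)
  22÷5 = 4 each, +1 to first 2
Round 2: Cedarfen=21 Dunmere=23 Elkhorn=7 Greywater=10 Ironridge=14 → close Cedarfen (overflow 14)
  21÷4 = 5 each, +1 to first 1
Round 3: Dunmere=29 Elkhorn=12 Greywater=15 Ironridge=19 → close Dunmere (overflow 14)
  29÷3 = 9 each, +1 to first 2
Round 4: Elkhorn=22 Greywater=25 Ironridge=28 → close Ironridge (overflow 22)
  28÷2 = 14 each, +1 to first 0
Round 5: Elkhorn=36 Greywater=39 → close Greywater (overflow 26)
  39÷1 = 39 each, +1 to first 0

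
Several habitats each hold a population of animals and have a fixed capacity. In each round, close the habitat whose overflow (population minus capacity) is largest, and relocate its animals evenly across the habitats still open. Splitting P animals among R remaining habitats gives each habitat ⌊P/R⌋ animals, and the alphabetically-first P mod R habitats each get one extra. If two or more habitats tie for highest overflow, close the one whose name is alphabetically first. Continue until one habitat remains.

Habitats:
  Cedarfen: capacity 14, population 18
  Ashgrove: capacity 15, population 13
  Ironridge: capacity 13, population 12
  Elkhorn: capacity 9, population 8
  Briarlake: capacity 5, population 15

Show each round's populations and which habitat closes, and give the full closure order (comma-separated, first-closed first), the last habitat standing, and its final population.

Round 1: Ashgrove=13 Briarlake=15 Cedarfen=18 Elkhorn=8 Ironridge=12 → close Briarlake (overflow 10)
  15÷4 = 3 each, +1 to first 3
Round 2: Ashgrove=17 Cedarfen=22 Elkhorn=12 Ironridge=15 → close Cedarfen (overflow 8)
  22÷3 = 7 each, +1 to first 1
Round 3: Ashgrove=25 Elkhorn=19 Ironridge=22 → close Ashgrove (overflow 10)
  25÷2 = 12 each, +1 to first 1
Round 4: Elkhorn=32 Ironridge=34 → close Elkhorn (overflow 23)
  32÷1 = 32 each, +1 to first 0

Closure order: Briarlake, Cedarfen, Ashgrove, Elkhorn
Last habitat: Ironridge with 66 animals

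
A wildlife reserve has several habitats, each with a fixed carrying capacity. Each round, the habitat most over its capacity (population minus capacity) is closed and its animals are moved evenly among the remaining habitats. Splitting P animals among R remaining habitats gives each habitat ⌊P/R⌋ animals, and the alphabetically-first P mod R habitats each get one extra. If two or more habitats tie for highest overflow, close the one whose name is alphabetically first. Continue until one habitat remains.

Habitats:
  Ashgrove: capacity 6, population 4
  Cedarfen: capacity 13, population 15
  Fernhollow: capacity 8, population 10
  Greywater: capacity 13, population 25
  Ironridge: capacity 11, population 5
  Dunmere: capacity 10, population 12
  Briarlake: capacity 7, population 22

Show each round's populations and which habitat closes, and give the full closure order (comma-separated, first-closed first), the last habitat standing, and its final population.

Round 1: Ashgrove=4 Briarlake=22 Cedarfen=15 Dunmere=12 Fernhollow=10 Greywater=25 Ironridge=5 → close Briarlake (overflow 15)
  22÷6 = 3 each, +1 to first 4
Round 2: Ashgrove=8 Cedarfen=19 Dunmere=16 Fernhollow=14 Greywater=28 Ironridge=8 → close Greywater (overflow 15)
  28÷5 = 5 each, +1 to first 3
Round 3: Ashgrove=14 Cedarfen=25 Dunmere=22 Fernhollow=19 Ironridge=13 → close Cedarfen (overflow 12)
  25÷4 = 6 each, +1 to first 1
Round 4: Ashgrove=21 Dunmere=28 Fernhollow=25 Ironridge=19 → close Dunmere (overflow 18)
  28÷3 = 9 each, +1 to first 1
Round 5: Ashgrove=31 Fernhollow=34 Ironridge=28 → close Fernhollow (overflow 26)
  34÷2 = 17 each, +1 to first 0
Round 6: Ashgrove=48 Ironridge=45 → close Ashgrove (overflow 42)
  48÷1 = 48 each, +1 to first 0

Closure order: Briarlake, Greywater, Cedarfen, Dunmere, Fernhollow, Ashgrove
Last habitat: Ironridge with 93 animals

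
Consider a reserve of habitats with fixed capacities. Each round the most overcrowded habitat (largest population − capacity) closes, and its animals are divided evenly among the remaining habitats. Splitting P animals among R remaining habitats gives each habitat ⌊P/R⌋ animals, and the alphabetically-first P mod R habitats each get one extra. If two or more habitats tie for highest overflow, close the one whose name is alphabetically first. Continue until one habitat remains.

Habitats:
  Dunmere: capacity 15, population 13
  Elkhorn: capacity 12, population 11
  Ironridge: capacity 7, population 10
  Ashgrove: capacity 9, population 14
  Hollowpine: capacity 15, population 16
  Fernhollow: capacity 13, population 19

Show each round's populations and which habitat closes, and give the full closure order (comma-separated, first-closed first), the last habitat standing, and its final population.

Round 1: Ashgrove=14 Dunmere=13 Elkhorn=11 Fernhollow=19 Hollowpine=16 Ironridge=10 → close Fernhollow (overflow 6)
  19÷5 = 3 each, +1 to first 4
Round 2: Ashgrove=18 Dunmere=17 Elkhorn=15 Hollowpine=20 Ironridge=13 → close Ashgrove (overflow 9)
  18÷4 = 4 each, +1 to first 2
Round 3: Dunmere=22 Elkhorn=20 Hollowpine=24 Ironridge=17 → close Ironridge (overflow 10)
  17÷3 = 5 each, +1 to first 2
Round 4: Dunmere=28 Elkhorn=26 Hollowpine=29 → close Elkhorn (overflow 14)
  26÷2 = 13 each, +1 to first 0
Round 5: Dunmere=41 Hollowpine=42 → close Hollowpine (overflow 27)
  42÷1 = 42 each, +1 to first 0

Closure order: Fernhollow, Ashgrove, Ironridge, Elkhorn, Hollowpine
Last habitat: Dunmere with 83 animals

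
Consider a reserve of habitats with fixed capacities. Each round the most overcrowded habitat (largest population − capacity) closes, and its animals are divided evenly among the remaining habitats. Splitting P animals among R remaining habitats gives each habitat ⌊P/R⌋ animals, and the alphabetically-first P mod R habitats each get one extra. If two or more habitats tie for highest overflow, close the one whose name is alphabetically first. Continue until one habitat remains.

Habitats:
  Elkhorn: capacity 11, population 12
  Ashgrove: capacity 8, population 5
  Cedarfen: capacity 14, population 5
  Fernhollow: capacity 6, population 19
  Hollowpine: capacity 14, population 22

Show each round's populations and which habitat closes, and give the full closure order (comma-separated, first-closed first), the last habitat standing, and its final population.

Closure order: Fernhollow, Hollowpine, Elkhorn, Ashgrove
Last habitat: Cedarfen with 63 animals

Round 1: Ashgrove=5 Cedarfen=5 Elkhorn=12 Fernhollow=19 Hollowpine=22 → close Fernhollow (overflow 13)
  19÷4 = 4 each, +1 to first 3
Round 2: Ashgrove=10 Cedarfen=10 Elkhorn=17 Hollowpine=26 → close Hollowpine (overflow 12)
  26÷3 = 8 each, +1 to first 2
Round 3: Ashgrove=19 Cedarfen=19 Elkhorn=25 → close Elkhorn (overflow 14)
  25÷2 = 12 each, +1 to first 1
Round 4: Ashgrove=32 Cedarfen=31 → close Ashgrove (overflow 24)
  32÷1 = 32 each, +1 to first 0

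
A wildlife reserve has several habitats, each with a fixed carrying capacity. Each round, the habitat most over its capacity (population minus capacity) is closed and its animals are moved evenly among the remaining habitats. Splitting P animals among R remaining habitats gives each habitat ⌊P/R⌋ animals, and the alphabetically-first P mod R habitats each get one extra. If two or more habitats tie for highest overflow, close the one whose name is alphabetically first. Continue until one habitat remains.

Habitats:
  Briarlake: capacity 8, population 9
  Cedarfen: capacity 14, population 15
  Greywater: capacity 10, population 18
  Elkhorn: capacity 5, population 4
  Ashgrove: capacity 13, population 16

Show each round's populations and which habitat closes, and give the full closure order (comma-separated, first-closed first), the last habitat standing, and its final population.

Closure order: Greywater, Ashgrove, Briarlake, Cedarfen
Last habitat: Elkhorn with 62 animals

Round 1: Ashgrove=16 Briarlake=9 Cedarfen=15 Elkhorn=4 Greywater=18 → close Greywater (overflow 8)
  18÷4 = 4 each, +1 to first 2
Round 2: Ashgrove=21 Briarlake=14 Cedarfen=19 Elkhorn=8 → close Ashgrove (overflow 8)
  21÷3 = 7 each, +1 to first 0
Round 3: Briarlake=21 Cedarfen=26 Elkhorn=15 → close Briarlake (overflow 13)
  21÷2 = 10 each, +1 to first 1
Round 4: Cedarfen=37 Elkhorn=25 → close Cedarfen (overflow 23)
  37÷1 = 37 each, +1 to first 0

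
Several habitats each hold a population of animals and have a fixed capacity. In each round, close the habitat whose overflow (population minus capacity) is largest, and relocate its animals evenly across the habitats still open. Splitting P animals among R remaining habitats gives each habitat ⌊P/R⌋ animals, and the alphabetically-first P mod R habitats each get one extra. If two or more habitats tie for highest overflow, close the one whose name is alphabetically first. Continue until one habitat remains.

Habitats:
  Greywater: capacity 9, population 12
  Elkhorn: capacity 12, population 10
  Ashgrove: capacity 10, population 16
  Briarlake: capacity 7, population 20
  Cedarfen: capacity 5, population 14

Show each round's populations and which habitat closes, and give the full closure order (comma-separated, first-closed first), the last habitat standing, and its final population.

Round 1: Ashgrove=16 Briarlake=20 Cedarfen=14 Elkhorn=10 Greywater=12 → close Briarlake (overflow 13)
  20÷4 = 5 each, +1 to first 0
Round 2: Ashgrove=21 Cedarfen=19 Elkhorn=15 Greywater=17 → close Cedarfen (overflow 14)
  19÷3 = 6 each, +1 to first 1
Round 3: Ashgrove=28 Elkhorn=21 Greywater=23 → close Ashgrove (overflow 18)
  28÷2 = 14 each, +1 to first 0
Round 4: Elkhorn=35 Greywater=37 → close Greywater (overflow 28)
  37÷1 = 37 each, +1 to first 0

Closure order: Briarlake, Cedarfen, Ashgrove, Greywater
Last habitat: Elkhorn with 72 animals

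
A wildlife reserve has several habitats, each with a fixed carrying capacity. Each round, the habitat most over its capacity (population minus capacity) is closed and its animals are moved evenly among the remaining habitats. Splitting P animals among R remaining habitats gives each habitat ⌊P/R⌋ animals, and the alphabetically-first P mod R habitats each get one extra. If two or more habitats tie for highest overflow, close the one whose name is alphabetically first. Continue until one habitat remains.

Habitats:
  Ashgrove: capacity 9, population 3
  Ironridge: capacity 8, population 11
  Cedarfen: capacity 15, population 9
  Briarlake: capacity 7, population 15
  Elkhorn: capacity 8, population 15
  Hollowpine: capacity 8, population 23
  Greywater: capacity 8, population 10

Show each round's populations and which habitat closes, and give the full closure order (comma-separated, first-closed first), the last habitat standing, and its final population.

Closure order: Hollowpine, Briarlake, Elkhorn, Greywater, Ironridge, Ashgrove
Last habitat: Cedarfen with 86 animals

Round 1: Ashgrove=3 Briarlake=15 Cedarfen=9 Elkhorn=15 Greywater=10 Hollowpine=23 Ironridge=11 → close Hollowpine (overflow 15)
  23÷6 = 3 each, +1 to first 5
Round 2: Ashgrove=7 Briarlake=19 Cedarfen=13 Elkhorn=19 Greywater=14 Ironridge=14 → close Briarlake (overflow 12)
  19÷5 = 3 each, +1 to first 4
Round 3: Ashgrove=11 Cedarfen=17 Elkhorn=23 Greywater=18 Ironridge=17 → close Elkhorn (overflow 15)
  23÷4 = 5 each, +1 to first 3
Round 4: Ashgrove=17 Cedarfen=23 Greywater=24 Ironridge=22 → close Greywater (overflow 16)
  24÷3 = 8 each, +1 to first 0
Round 5: Ashgrove=25 Cedarfen=31 Ironridge=30 → close Ironridge (overflow 22)
  30÷2 = 15 each, +1 to first 0
Round 6: Ashgrove=40 Cedarfen=46 → close Ashgrove (overflow 31)
  40÷1 = 40 each, +1 to first 0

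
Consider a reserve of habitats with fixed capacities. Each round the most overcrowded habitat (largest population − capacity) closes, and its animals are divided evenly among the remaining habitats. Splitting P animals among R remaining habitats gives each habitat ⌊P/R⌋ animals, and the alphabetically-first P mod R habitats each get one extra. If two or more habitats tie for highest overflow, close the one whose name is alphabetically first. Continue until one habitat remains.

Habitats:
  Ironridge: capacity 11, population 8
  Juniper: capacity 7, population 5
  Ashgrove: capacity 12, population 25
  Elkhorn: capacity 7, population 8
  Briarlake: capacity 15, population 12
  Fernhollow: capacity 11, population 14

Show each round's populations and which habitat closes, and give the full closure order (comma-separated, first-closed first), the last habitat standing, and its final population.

Closure order: Ashgrove, Fernhollow, Elkhorn, Briarlake, Ironridge
Last habitat: Juniper with 72 animals

Round 1: Ashgrove=25 Briarlake=12 Elkhorn=8 Fernhollow=14 Ironridge=8 Juniper=5 → close Ashgrove (overflow 13)
  25÷5 = 5 each, +1 to first 0
Round 2: Briarlake=17 Elkhorn=13 Fernhollow=19 Ironridge=13 Juniper=10 → close Fernhollow (overflow 8)
  19÷4 = 4 each, +1 to first 3
Round 3: Briarlake=22 Elkhorn=18 Ironridge=18 Juniper=14 → close Elkhorn (overflow 11)
  18÷3 = 6 each, +1 to first 0
Round 4: Briarlake=28 Ironridge=24 Juniper=20 → close Briarlake (overflow 13)
  28÷2 = 14 each, +1 to first 0
Round 5: Ironridge=38 Juniper=34 → close Ironridge (overflow 27)
  38÷1 = 38 each, +1 to first 0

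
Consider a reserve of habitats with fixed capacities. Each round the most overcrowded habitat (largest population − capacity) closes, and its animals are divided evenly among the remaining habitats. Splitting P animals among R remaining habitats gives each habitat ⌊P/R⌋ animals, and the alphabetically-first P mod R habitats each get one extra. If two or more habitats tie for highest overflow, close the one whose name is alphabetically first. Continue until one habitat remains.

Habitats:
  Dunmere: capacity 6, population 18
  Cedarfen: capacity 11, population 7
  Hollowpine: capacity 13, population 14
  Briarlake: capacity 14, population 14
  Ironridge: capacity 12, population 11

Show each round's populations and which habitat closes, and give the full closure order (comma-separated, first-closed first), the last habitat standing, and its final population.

Round 1: Briarlake=14 Cedarfen=7 Dunmere=18 Hollowpine=14 Ironridge=11 → close Dunmere (overflow 12)
  18÷4 = 4 each, +1 to first 2
Round 2: Briarlake=19 Cedarfen=12 Hollowpine=18 Ironridge=15 → close Briarlake (overflow 5)
  19÷3 = 6 each, +1 to first 1
Round 3: Cedarfen=19 Hollowpine=24 Ironridge=21 → close Hollowpine (overflow 11)
  24÷2 = 12 each, +1 to first 0
Round 4: Cedarfen=31 Ironridge=33 → close Ironridge (overflow 21)
  33÷1 = 33 each, +1 to first 0

Closure order: Dunmere, Briarlake, Hollowpine, Ironridge
Last habitat: Cedarfen with 64 animals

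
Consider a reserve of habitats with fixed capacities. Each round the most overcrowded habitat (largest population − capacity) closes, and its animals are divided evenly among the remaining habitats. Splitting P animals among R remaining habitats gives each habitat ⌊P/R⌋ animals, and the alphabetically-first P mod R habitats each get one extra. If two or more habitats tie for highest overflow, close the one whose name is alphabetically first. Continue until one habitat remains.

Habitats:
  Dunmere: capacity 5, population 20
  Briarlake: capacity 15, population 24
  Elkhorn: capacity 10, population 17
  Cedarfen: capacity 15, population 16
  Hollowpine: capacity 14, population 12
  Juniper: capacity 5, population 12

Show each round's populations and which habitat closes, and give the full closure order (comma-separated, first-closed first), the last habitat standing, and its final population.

Round 1: Briarlake=24 Cedarfen=16 Dunmere=20 Elkhorn=17 Hollowpine=12 Juniper=12 → close Dunmere (overflow 15)
  20÷5 = 4 each, +1 to first 0
Round 2: Briarlake=28 Cedarfen=20 Elkhorn=21 Hollowpine=16 Juniper=16 → close Briarlake (overflow 13)
  28÷4 = 7 each, +1 to first 0
Round 3: Cedarfen=27 Elkhorn=28 Hollowpine=23 Juniper=23 → close Elkhorn (overflow 18)
  28÷3 = 9 each, +1 to first 1
Round 4: Cedarfen=37 Hollowpine=32 Juniper=32 → close Juniper (overflow 27)
  32÷2 = 16 each, +1 to first 0
Round 5: Cedarfen=53 Hollowpine=48 → close Cedarfen (overflow 38)
  53÷1 = 53 each, +1 to first 0

Closure order: Dunmere, Briarlake, Elkhorn, Juniper, Cedarfen
Last habitat: Hollowpine with 101 animals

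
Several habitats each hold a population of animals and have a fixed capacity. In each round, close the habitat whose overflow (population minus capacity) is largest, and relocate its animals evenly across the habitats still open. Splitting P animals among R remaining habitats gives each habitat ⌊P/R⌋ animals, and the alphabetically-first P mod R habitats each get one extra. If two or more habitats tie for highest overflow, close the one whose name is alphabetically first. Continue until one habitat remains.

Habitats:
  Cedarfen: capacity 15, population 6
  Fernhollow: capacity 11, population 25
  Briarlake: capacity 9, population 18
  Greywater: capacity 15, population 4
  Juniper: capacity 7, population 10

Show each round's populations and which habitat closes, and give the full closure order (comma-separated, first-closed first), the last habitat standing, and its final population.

Closure order: Fernhollow, Briarlake, Juniper, Cedarfen
Last habitat: Greywater with 63 animals

Round 1: Briarlake=18 Cedarfen=6 Fernhollow=25 Greywater=4 Juniper=10 → close Fernhollow (overflow 14)
  25÷4 = 6 each, +1 to first 1
Round 2: Briarlake=25 Cedarfen=12 Greywater=10 Juniper=16 → close Briarlake (overflow 16)
  25÷3 = 8 each, +1 to first 1
Round 3: Cedarfen=21 Greywater=18 Juniper=24 → close Juniper (overflow 17)
  24÷2 = 12 each, +1 to first 0
Round 4: Cedarfen=33 Greywater=30 → close Cedarfen (overflow 18)
  33÷1 = 33 each, +1 to first 0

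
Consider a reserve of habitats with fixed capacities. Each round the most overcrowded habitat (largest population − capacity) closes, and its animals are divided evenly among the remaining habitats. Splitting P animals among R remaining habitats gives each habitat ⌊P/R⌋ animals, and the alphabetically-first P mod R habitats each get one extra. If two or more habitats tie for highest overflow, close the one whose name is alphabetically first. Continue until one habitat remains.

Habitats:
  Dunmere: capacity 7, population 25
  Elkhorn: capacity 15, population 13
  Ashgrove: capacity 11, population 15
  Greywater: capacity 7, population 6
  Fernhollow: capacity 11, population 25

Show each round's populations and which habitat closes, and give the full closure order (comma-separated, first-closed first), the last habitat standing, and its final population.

Closure order: Dunmere, Fernhollow, Ashgrove, Elkhorn
Last habitat: Greywater with 84 animals

Round 1: Ashgrove=15 Dunmere=25 Elkhorn=13 Fernhollow=25 Greywater=6 → close Dunmere (overflow 18)
  25÷4 = 6 each, +1 to first 1
Round 2: Ashgrove=22 Elkhorn=19 Fernhollow=31 Greywater=12 → close Fernhollow (overflow 20)
  31÷3 = 10 each, +1 to first 1
Round 3: Ashgrove=33 Elkhorn=29 Greywater=22 → close Ashgrove (overflow 22)
  33÷2 = 16 each, +1 to first 1
Round 4: Elkhorn=46 Greywater=38 → close Elkhorn (overflow 31)
  46÷1 = 46 each, +1 to first 0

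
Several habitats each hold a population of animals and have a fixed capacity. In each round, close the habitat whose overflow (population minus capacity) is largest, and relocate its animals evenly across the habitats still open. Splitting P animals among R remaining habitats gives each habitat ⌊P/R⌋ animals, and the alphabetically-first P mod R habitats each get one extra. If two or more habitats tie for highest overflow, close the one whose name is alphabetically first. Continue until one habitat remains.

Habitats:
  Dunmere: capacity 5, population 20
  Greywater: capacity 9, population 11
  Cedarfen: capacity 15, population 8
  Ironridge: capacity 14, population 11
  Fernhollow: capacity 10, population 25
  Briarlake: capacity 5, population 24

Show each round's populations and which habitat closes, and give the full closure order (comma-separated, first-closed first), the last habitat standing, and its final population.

Round 1: Briarlake=24 Cedarfen=8 Dunmere=20 Fernhollow=25 Greywater=11 Ironridge=11 → close Briarlake (overflow 19)
  24÷5 = 4 each, +1 to first 4
Round 2: Cedarfen=13 Dunmere=25 Fernhollow=30 Greywater=16 Ironridge=15 → close Dunmere (overflow 20)
  25÷4 = 6 each, +1 to first 1
Round 3: Cedarfen=20 Fernhollow=36 Greywater=22 Ironridge=21 → close Fernhollow (overflow 26)
  36÷3 = 12 each, +1 to first 0
Round 4: Cedarfen=32 Greywater=34 Ironridge=33 → close Greywater (overflow 25)
  34÷2 = 17 each, +1 to first 0
Round 5: Cedarfen=49 Ironridge=50 → close Ironridge (overflow 36)
  50÷1 = 50 each, +1 to first 0

Closure order: Briarlake, Dunmere, Fernhollow, Greywater, Ironridge
Last habitat: Cedarfen with 99 animals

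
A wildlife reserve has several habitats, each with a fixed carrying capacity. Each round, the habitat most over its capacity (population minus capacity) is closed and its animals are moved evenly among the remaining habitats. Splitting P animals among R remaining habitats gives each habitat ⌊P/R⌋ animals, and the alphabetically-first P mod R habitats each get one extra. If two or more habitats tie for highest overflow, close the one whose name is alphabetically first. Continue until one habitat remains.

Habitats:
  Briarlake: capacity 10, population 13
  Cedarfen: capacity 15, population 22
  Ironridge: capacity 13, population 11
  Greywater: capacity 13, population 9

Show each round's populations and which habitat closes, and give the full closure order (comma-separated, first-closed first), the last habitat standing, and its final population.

Closure order: Cedarfen, Briarlake, Ironridge
Last habitat: Greywater with 55 animals

Round 1: Briarlake=13 Cedarfen=22 Greywater=9 Ironridge=11 → close Cedarfen (overflow 7)
  22÷3 = 7 each, +1 to first 1
Round 2: Briarlake=21 Greywater=16 Ironridge=18 → close Briarlake (overflow 11)
  21÷2 = 10 each, +1 to first 1
Round 3: Greywater=27 Ironridge=28 → close Ironridge (overflow 15)
  28÷1 = 28 each, +1 to first 0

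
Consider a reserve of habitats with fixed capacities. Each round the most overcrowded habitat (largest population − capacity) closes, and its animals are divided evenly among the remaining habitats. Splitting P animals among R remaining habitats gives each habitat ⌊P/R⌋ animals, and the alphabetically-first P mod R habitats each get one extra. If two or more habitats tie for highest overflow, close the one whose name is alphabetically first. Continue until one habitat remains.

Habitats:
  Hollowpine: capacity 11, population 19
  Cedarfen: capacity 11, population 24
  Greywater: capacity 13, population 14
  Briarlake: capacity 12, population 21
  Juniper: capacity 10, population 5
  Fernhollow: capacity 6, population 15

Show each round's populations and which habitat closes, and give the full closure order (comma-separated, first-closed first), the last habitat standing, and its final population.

Closure order: Cedarfen, Briarlake, Fernhollow, Hollowpine, Greywater
Last habitat: Juniper with 98 animals

Round 1: Briarlake=21 Cedarfen=24 Fernhollow=15 Greywater=14 Hollowpine=19 Juniper=5 → close Cedarfen (overflow 13)
  24÷5 = 4 each, +1 to first 4
Round 2: Briarlake=26 Fernhollow=20 Greywater=19 Hollowpine=24 Juniper=9 → close Briarlake (overflow 14)
  26÷4 = 6 each, +1 to first 2
Round 3: Fernhollow=27 Greywater=26 Hollowpine=30 Juniper=15 → close Fernhollow (overflow 21)
  27÷3 = 9 each, +1 to first 0
Round 4: Greywater=35 Hollowpine=39 Juniper=24 → close Hollowpine (overflow 28)
  39÷2 = 19 each, +1 to first 1
Round 5: Greywater=55 Juniper=43 → close Greywater (overflow 42)
  55÷1 = 55 each, +1 to first 0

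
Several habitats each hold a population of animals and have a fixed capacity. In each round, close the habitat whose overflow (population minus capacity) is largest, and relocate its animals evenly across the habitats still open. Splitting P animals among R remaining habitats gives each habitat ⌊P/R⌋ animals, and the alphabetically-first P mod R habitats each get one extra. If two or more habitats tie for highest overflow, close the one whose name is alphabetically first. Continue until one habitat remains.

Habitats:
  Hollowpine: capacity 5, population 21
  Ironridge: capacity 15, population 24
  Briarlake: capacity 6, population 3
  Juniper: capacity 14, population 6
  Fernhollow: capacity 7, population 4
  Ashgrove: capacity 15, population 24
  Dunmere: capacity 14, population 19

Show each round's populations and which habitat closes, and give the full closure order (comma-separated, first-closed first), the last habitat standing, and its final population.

Closure order: Hollowpine, Ashgrove, Ironridge, Dunmere, Briarlake, Fernhollow
Last habitat: Juniper with 101 animals

Round 1: Ashgrove=24 Briarlake=3 Dunmere=19 Fernhollow=4 Hollowpine=21 Ironridge=24 Juniper=6 → close Hollowpine (overflow 16)
  21÷6 = 3 each, +1 to first 3
Round 2: Ashgrove=28 Briarlake=7 Dunmere=23 Fernhollow=7 Ironridge=27 Juniper=9 → close Ashgrove (overflow 13)
  28÷5 = 5 each, +1 to first 3
Round 3: Briarlake=13 Dunmere=29 Fernhollow=13 Ironridge=32 Juniper=14 → close Ironridge (overflow 17)
  32÷4 = 8 each, +1 to first 0
Round 4: Briarlake=21 Dunmere=37 Fernhollow=21 Juniper=22 → close Dunmere (overflow 23)
  37÷3 = 12 each, +1 to first 1
Round 5: Briarlake=34 Fernhollow=33 Juniper=34 → close Briarlake (overflow 28)
  34÷2 = 17 each, +1 to first 0
Round 6: Fernhollow=50 Juniper=51 → close Fernhollow (overflow 43)
  50÷1 = 50 each, +1 to first 0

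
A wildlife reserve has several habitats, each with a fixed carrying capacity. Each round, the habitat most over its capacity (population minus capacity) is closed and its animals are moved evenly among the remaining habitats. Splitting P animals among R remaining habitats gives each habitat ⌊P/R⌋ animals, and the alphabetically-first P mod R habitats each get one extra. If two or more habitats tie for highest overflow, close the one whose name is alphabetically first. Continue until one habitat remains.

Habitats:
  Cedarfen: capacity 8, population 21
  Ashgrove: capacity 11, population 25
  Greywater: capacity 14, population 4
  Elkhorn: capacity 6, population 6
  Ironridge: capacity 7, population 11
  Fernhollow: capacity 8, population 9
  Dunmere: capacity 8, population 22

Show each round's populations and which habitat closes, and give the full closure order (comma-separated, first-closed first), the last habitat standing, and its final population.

Closure order: Ashgrove, Cedarfen, Dunmere, Ironridge, Elkhorn, Fernhollow
Last habitat: Greywater with 98 animals

Round 1: Ashgrove=25 Cedarfen=21 Dunmere=22 Elkhorn=6 Fernhollow=9 Greywater=4 Ironridge=11 → close Ashgrove (overflow 14)
  25÷6 = 4 each, +1 to first 1
Round 2: Cedarfen=26 Dunmere=26 Elkhorn=10 Fernhollow=13 Greywater=8 Ironridge=15 → close Cedarfen (overflow 18)
  26÷5 = 5 each, +1 to first 1
Round 3: Dunmere=32 Elkhorn=15 Fernhollow=18 Greywater=13 Ironridge=20 → close Dunmere (overflow 24)
  32÷4 = 8 each, +1 to first 0
Round 4: Elkhorn=23 Fernhollow=26 Greywater=21 Ironridge=28 → close Ironridge (overflow 21)
  28÷3 = 9 each, +1 to first 1
Round 5: Elkhorn=33 Fernhollow=35 Greywater=30 → close Elkhorn (overflow 27)
  33÷2 = 16 each, +1 to first 1
Round 6: Fernhollow=52 Greywater=46 → close Fernhollow (overflow 44)
  52÷1 = 52 each, +1 to first 0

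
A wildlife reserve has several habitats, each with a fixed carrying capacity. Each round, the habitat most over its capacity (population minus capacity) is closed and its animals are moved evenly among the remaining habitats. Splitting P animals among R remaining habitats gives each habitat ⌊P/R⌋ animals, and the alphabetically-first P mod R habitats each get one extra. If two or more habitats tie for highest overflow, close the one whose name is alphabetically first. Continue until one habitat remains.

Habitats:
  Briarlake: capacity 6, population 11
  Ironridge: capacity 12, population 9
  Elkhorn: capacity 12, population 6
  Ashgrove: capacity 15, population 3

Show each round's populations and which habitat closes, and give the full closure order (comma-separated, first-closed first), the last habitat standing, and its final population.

Round 1: Ashgrove=3 Briarlake=11 Elkhorn=6 Ironridge=9 → close Briarlake (overflow 5)
  11÷3 = 3 each, +1 to first 2
Round 2: Ashgrove=7 Elkhorn=10 Ironridge=12 → close Ironridge (overflow 0)
  12÷2 = 6 each, +1 to first 0
Round 3: Ashgrove=13 Elkhorn=16 → close Elkhorn (overflow 4)
  16÷1 = 16 each, +1 to first 0

Closure order: Briarlake, Ironridge, Elkhorn
Last habitat: Ashgrove with 29 animals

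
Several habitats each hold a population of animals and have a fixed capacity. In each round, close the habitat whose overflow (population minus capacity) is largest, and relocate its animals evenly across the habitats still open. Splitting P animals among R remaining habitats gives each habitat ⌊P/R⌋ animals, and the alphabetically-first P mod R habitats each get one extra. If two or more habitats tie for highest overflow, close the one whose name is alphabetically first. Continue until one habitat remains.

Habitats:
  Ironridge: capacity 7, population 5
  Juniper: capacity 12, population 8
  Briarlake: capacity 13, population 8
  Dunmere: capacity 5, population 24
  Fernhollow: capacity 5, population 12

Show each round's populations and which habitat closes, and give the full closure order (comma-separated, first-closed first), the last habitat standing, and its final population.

Round 1: Briarlake=8 Dunmere=24 Fernhollow=12 Ironridge=5 Juniper=8 → close Dunmere (overflow 19)
  24÷4 = 6 each, +1 to first 0
Round 2: Briarlake=14 Fernhollow=18 Ironridge=11 Juniper=14 → close Fernhollow (overflow 13)
  18÷3 = 6 each, +1 to first 0
Round 3: Briarlake=20 Ironridge=17 Juniper=20 → close Ironridge (overflow 10)
  17÷2 = 8 each, +1 to first 1
Round 4: Briarlake=29 Juniper=28 → close Briarlake (overflow 16)
  29÷1 = 29 each, +1 to first 0

Closure order: Dunmere, Fernhollow, Ironridge, Briarlake
Last habitat: Juniper with 57 animals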